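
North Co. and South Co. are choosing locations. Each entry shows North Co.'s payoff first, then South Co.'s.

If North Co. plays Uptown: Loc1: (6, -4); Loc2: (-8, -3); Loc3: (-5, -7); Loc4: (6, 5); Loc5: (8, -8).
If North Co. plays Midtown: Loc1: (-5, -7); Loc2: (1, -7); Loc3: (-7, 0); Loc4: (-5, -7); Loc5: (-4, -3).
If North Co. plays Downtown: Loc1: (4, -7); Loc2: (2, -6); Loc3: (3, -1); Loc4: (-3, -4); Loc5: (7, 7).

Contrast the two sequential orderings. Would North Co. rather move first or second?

If North Co. leads: South Co.'s best replies are Uptown→Loc4, Midtown→Loc3, Downtown→Loc5; North Co.'s induced payoffs 6, -7, 7; outcome (Downtown, Loc5), payoffs (7, 7).
If South Co. leads: North Co.'s best replies are Loc1→Uptown, Loc2→Downtown, Loc3→Downtown, Loc4→Uptown, Loc5→Uptown; South Co.'s induced payoffs -4, -6, -1, 5, -8; outcome (Uptown, Loc4), payoffs (6, 5).
North Co. gets 7 moving first and 6 moving second, so North Co. prefers to move first.

first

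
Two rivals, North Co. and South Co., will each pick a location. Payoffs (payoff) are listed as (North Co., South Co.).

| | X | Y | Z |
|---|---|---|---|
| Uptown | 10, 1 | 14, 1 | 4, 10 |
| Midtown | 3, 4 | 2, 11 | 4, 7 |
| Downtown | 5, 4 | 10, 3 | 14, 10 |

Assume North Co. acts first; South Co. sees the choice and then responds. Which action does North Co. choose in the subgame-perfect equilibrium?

Downtown

Work backward from South Co.'s decision.
- Uptown: BR = Z, leader payoff 4.
- Midtown: BR = Y, leader payoff 2.
- Downtown: BR = Z, leader payoff 14.
North Co.'s induced payoffs are 4, 2, 14, so North Co. commits to Downtown. Subgame-perfect outcome: (Downtown, Z) with payoffs (14, 10).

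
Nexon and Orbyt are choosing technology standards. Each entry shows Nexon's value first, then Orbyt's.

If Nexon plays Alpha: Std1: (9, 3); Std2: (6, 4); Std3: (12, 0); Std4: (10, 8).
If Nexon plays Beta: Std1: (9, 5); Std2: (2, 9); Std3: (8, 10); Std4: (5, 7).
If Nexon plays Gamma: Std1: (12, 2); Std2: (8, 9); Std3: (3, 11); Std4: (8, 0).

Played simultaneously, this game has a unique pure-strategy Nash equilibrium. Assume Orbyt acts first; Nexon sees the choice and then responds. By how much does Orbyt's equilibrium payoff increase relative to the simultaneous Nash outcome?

Work backward from Nexon's decision.
- Std1 → Nexon plays Gamma (best of 9, 9, 12); Orbyt gets 2.
- Std2 → Nexon plays Gamma (best of 6, 2, 8); Orbyt gets 9.
- Std3 → Nexon plays Alpha (best of 12, 8, 3); Orbyt gets 0.
- Std4 → Nexon plays Alpha (best of 10, 5, 8); Orbyt gets 8.
Maximizing over 2, 9, 0, 8, Orbyt chooses Std2. Subgame-perfect outcome: (Gamma, Std2) with payoffs (8, 9).
For the simultaneous game, intersect best replies.
Nexon's best replies: Std1→Gamma; Std2→Gamma; Std3→Alpha; Std4→Alpha.
Orbyt's best replies: Alpha→Std4; Beta→Std3; Gamma→Std3.
Only (Alpha, Std4) has each player best-responding; Nash payoffs (10, 8).
Orbyt's commitment gain: 9 − 8 = 1.

1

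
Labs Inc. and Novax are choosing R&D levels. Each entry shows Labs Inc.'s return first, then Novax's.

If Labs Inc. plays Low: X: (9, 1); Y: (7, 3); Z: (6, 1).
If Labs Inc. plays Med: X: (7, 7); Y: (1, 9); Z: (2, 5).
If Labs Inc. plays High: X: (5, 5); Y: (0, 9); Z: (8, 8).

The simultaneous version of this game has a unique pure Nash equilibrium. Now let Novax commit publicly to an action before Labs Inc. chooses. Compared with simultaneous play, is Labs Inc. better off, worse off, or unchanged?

Work backward from Labs Inc.'s decision.
- X: Labs Inc. compares 9, 7, 5 and picks Low; Novax would get 1.
- Y: Labs Inc. compares 7, 1, 0 and picks Low; Novax would get 3.
- Z: Labs Inc. compares 6, 2, 8 and picks High; Novax would get 8.
Novax's induced payoffs are 1, 3, 8, so Novax commits to Z. Subgame-perfect outcome: (High, Z) with payoffs (8, 8).
Under simultaneous play:
Labs Inc.'s best replies: X→Low; Y→Low; Z→High.
Novax's best replies: Low→Y; Med→Y; High→Y.
Only (Low, Y) has each player best-responding; Nash payoffs (7, 3).
Labs Inc. earns 8 sequentially versus 7 at the Nash outcome: better off.

better off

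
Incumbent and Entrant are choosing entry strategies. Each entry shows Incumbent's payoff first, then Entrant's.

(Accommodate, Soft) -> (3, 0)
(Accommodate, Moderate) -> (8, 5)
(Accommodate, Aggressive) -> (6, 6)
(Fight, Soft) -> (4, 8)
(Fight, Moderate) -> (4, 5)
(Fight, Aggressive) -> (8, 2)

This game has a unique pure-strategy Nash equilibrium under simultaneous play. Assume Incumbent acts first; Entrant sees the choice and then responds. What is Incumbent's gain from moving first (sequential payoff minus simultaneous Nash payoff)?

Entrant best-responds to each possible Incumbent move:
- Accommodate: BR = Aggressive, leader payoff 6.
- Fight: BR = Soft, leader payoff 4.
Incumbent's induced payoffs are 6, 4, so Incumbent commits to Accommodate. Subgame-perfect outcome: (Accommodate, Aggressive) with payoffs (6, 6).
Now find the simultaneous Nash equilibrium.
Incumbent's best replies: Soft→Fight; Moderate→Accommodate; Aggressive→Fight.
Entrant's best replies: Accommodate→Aggressive; Fight→Soft.
The unique mutual best reply is (Fight, Soft), giving (4, 8).
Incumbent's commitment gain: 6 − 4 = 2.

2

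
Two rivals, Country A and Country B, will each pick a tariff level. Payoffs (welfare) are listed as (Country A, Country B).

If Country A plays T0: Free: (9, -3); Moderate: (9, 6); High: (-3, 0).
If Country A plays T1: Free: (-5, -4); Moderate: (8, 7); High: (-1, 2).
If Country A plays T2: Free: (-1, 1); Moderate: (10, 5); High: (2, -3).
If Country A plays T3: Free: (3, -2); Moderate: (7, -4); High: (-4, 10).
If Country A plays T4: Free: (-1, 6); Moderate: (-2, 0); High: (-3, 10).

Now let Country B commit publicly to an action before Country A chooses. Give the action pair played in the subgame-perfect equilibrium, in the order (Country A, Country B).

(T2, Moderate)

Solve by backward induction (Country B leads).
- Free: Country A compares 9, -5, -1, 3, -1 and picks T0; Country B would get -3.
- Moderate: Country A compares 9, 8, 10, 7, -2 and picks T2; Country B would get 5.
- High: Country A compares -3, -1, 2, -4, -3 and picks T2; Country B would get -3.
Among -3, 5, -3, the best is 5 at Moderate. Subgame-perfect outcome: (T2, Moderate) with payoffs (10, 5).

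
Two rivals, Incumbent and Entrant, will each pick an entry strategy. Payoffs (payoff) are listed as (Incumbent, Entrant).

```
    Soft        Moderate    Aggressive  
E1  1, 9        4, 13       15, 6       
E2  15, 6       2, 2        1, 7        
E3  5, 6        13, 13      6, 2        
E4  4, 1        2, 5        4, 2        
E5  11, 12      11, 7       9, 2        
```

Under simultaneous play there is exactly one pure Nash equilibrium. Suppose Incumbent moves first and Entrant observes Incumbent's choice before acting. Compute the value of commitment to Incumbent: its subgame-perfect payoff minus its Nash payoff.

0

Backward induction with Incumbent moving first.
- E1: Entrant compares 9, 13, 6 and picks Moderate; Incumbent would get 4.
- E2: Entrant compares 6, 2, 7 and picks Aggressive; Incumbent would get 1.
- E3: Entrant compares 6, 13, 2 and picks Moderate; Incumbent would get 13.
- E4: Entrant compares 1, 5, 2 and picks Moderate; Incumbent would get 2.
- E5: Entrant compares 12, 7, 2 and picks Soft; Incumbent would get 11.
Among 4, 1, 13, 2, 11, the best is 13 at E3. Subgame-perfect outcome: (E3, Moderate) with payoffs (13, 13).
For the simultaneous game, intersect best replies.
Incumbent's best replies: Soft→E2; Moderate→E3; Aggressive→E1.
Entrant's best replies: E1→Moderate; E2→Aggressive; E3→Moderate; E4→Moderate; E5→Soft.
Only (E3, Moderate) has each player best-responding; Nash payoffs (13, 13).
Incumbent's commitment gain: 13 − 13 = 0.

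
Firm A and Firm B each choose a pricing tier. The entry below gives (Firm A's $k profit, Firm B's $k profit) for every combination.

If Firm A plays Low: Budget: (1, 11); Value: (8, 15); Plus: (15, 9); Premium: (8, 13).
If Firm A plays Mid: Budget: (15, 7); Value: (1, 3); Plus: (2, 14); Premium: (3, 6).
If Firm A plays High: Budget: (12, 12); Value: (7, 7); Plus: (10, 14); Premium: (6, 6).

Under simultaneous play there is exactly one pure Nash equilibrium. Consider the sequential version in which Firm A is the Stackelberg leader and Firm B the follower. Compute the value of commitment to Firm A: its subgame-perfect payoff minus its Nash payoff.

2

Backward induction with Firm A moving first.
- Low: BR = Value, leader payoff 8.
- Mid: BR = Plus, leader payoff 2.
- High: BR = Plus, leader payoff 10.
Firm A's induced payoffs are 8, 2, 10, so Firm A commits to High. Subgame-perfect outcome: (High, Plus) with payoffs (10, 14).
Under simultaneous play:
Firm A's best replies: Budget→Mid; Value→Low; Plus→Low; Premium→Low.
Firm B's best replies: Low→Value; Mid→Plus; High→Plus.
The unique mutual best reply is (Low, Value), giving (8, 15).
Firm A's commitment gain: 10 − 8 = 2.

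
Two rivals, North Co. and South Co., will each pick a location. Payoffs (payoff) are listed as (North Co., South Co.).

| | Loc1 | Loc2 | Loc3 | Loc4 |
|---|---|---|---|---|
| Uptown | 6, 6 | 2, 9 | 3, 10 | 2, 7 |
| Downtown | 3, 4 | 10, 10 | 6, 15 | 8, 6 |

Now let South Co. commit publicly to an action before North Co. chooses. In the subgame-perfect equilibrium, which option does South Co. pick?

Loc3

Work backward from North Co.'s decision.
- Loc1: North Co. compares 6, 3 and picks Uptown; South Co. would get 6.
- Loc2: North Co. compares 2, 10 and picks Downtown; South Co. would get 10.
- Loc3: North Co. compares 3, 6 and picks Downtown; South Co. would get 15.
- Loc4: North Co. compares 2, 8 and picks Downtown; South Co. would get 6.
South Co.'s induced payoffs are 6, 10, 15, 6, so South Co. commits to Loc3. Subgame-perfect outcome: (Downtown, Loc3) with payoffs (6, 15).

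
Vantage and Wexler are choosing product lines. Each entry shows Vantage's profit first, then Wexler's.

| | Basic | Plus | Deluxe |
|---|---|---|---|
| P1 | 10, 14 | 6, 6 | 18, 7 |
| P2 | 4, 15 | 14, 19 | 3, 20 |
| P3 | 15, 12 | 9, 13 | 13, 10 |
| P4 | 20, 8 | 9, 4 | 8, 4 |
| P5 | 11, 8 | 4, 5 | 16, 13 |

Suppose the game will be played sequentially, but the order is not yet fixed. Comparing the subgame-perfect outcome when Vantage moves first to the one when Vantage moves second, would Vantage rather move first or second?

If Vantage leads: Wexler's best replies are P1→Basic, P2→Deluxe, P3→Plus, P4→Basic, P5→Deluxe; Vantage's induced payoffs 10, 3, 9, 20, 16; outcome (P4, Basic), payoffs (20, 8).
If Wexler leads: Vantage's best replies are Basic→P4, Plus→P2, Deluxe→P1; Wexler's induced payoffs 8, 19, 7; outcome (P2, Plus), payoffs (14, 19).
Vantage gets 20 moving first and 14 moving second, so Vantage prefers to move first.

first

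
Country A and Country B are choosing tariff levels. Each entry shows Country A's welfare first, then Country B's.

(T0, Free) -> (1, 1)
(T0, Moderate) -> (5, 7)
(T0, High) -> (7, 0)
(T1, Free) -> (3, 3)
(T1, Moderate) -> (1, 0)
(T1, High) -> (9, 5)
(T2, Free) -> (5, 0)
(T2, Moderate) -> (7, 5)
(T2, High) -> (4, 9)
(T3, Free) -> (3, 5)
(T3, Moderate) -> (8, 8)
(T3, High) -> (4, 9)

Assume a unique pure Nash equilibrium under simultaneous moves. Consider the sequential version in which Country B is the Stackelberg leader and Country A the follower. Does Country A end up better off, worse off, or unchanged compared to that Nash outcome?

Country A best-responds to each possible Country B move:
- Free: Country A compares 1, 3, 5, 3 and picks T2; Country B would get 0.
- Moderate: Country A compares 5, 1, 7, 8 and picks T3; Country B would get 8.
- High: Country A compares 7, 9, 4, 4 and picks T1; Country B would get 5.
Country B's induced payoffs are 0, 8, 5, so Country B commits to Moderate. Subgame-perfect outcome: (T3, Moderate) with payoffs (8, 8).
Under simultaneous play:
Country A's best replies: Free→T2; Moderate→T3; High→T1.
Country B's best replies: T0→Moderate; T1→High; T2→High; T3→High.
Only (T1, High) has each player best-responding; Nash payoffs (9, 5).
Country A earns 8 sequentially versus 9 at the Nash outcome: worse off.

worse off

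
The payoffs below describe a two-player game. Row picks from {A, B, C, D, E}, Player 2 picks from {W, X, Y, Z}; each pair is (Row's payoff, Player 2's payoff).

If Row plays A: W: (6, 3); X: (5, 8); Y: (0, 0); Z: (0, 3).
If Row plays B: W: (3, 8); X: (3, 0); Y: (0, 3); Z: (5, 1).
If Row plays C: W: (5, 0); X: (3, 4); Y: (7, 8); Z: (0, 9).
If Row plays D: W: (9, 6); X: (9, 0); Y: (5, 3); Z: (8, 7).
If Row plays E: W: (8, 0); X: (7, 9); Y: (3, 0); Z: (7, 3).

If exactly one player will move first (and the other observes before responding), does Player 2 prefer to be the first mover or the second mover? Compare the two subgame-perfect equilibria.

first

If Row leads: Player 2's best replies are A→X, B→W, C→Z, D→Z, E→X; Row's induced payoffs 5, 3, 0, 8, 7; outcome (D, Z), payoffs (8, 7).
If Player 2 leads: Row's best replies are W→D, X→D, Y→C, Z→D; Player 2's induced payoffs 6, 0, 8, 7; outcome (C, Y), payoffs (7, 8).
Player 2 gets 8 moving first and 7 moving second, so Player 2 prefers to move first.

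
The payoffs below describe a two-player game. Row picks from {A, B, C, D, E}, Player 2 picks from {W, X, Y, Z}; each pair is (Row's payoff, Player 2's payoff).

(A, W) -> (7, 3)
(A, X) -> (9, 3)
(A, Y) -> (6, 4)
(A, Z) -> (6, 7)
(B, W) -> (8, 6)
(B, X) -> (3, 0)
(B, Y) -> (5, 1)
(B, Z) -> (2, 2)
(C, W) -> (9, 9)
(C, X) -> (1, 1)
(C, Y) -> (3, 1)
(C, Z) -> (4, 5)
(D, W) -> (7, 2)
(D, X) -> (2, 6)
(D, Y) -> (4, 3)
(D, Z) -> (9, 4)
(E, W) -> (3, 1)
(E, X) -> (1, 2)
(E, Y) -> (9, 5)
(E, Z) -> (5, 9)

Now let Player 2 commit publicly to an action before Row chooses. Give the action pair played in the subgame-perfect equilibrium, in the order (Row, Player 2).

Work backward from Row's decision.
- W: Row compares 7, 8, 9, 7, 3 and picks C; Player 2 would get 9.
- X: Row compares 9, 3, 1, 2, 1 and picks A; Player 2 would get 3.
- Y: Row compares 6, 5, 3, 4, 9 and picks E; Player 2 would get 5.
- Z: Row compares 6, 2, 4, 9, 5 and picks D; Player 2 would get 4.
Among 9, 3, 5, 4, the best is 9 at W. Subgame-perfect outcome: (C, W) with payoffs (9, 9).

(C, W)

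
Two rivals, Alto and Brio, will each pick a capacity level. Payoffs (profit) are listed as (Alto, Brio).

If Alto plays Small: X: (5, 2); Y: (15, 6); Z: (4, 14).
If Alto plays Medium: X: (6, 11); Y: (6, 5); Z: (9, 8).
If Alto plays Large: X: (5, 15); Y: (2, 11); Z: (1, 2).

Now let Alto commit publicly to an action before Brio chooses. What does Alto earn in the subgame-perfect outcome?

6

Backward induction with Alto moving first.
- Small → Brio plays Z (best of 2, 6, 14); Alto gets 4.
- Medium → Brio plays X (best of 11, 5, 8); Alto gets 6.
- Large → Brio plays X (best of 15, 11, 2); Alto gets 5.
Alto's induced payoffs are 4, 6, 5, so Alto commits to Medium. Subgame-perfect outcome: (Medium, X) with payoffs (6, 11).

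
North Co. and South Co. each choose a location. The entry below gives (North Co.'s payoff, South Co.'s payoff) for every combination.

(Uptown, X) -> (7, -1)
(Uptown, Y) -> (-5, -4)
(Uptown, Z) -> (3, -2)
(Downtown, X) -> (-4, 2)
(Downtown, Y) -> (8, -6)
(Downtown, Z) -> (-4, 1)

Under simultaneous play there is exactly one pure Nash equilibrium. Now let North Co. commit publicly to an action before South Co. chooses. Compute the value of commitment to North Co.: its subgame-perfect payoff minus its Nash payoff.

0

Backward induction with North Co. moving first.
- Uptown: BR = X, leader payoff 7.
- Downtown: BR = X, leader payoff -4.
Maximizing over 7, -4, North Co. chooses Uptown. Subgame-perfect outcome: (Uptown, X) with payoffs (7, -1).
For the simultaneous game, intersect best replies.
North Co.'s best replies: X→Uptown; Y→Downtown; Z→Uptown.
South Co.'s best replies: Uptown→X; Downtown→X.
Only (Uptown, X) has each player best-responding; Nash payoffs (7, -1).
North Co.'s commitment gain: 7 − 7 = 0.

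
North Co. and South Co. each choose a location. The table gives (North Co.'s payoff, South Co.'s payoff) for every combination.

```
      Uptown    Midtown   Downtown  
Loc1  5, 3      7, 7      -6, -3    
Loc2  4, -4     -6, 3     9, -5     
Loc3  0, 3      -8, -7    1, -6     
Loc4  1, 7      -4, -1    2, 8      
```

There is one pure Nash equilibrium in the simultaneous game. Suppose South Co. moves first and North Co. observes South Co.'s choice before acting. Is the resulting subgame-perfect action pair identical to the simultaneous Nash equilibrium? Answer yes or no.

Backward induction with South Co. moving first.
- Uptown → North Co. plays Loc1 (best of 5, 4, 0, 1); South Co. gets 3.
- Midtown → North Co. plays Loc1 (best of 7, -6, -8, -4); South Co. gets 7.
- Downtown → North Co. plays Loc2 (best of -6, 9, 1, 2); South Co. gets -5.
Among 3, 7, -5, the best is 7 at Midtown. Subgame-perfect outcome: (Loc1, Midtown) with payoffs (7, 7).
Under simultaneous play:
North Co.'s best replies: Uptown→Loc1; Midtown→Loc1; Downtown→Loc2.
South Co.'s best replies: Loc1→Midtown; Loc2→Midtown; Loc3→Uptown; Loc4→Downtown.
Only (Loc1, Midtown) has each player best-responding; Nash payoffs (7, 7).
Sequential outcome (Loc1, Midtown) coincides with the Nash profile (Loc1, Midtown).

yes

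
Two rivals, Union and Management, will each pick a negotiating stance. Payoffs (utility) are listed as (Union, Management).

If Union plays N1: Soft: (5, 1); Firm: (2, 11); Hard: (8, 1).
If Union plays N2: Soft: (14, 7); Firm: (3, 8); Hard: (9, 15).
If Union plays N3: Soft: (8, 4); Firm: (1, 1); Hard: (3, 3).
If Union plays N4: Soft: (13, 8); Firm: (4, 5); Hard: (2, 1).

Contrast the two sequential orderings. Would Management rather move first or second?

first

If Union leads: Management's best replies are N1→Firm, N2→Hard, N3→Soft, N4→Soft; Union's induced payoffs 2, 9, 8, 13; outcome (N4, Soft), payoffs (13, 8).
If Management leads: Union's best replies are Soft→N2, Firm→N4, Hard→N2; Management's induced payoffs 7, 5, 15; outcome (N2, Hard), payoffs (9, 15).
Management gets 15 moving first and 8 moving second, so Management prefers to move first.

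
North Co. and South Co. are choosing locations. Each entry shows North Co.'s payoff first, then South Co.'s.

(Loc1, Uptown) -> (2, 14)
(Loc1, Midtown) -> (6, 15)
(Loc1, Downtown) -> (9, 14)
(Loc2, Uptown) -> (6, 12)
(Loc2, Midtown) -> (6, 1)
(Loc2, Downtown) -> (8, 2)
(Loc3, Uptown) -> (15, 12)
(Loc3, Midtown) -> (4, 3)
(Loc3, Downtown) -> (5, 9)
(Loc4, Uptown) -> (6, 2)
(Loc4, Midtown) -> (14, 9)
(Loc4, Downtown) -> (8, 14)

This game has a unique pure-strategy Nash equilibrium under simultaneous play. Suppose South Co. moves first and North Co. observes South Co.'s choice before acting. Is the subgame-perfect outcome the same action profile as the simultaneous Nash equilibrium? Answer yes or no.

Solve by backward induction (South Co. leads).
- Uptown: North Co. compares 2, 6, 15, 6 and picks Loc3; South Co. would get 12.
- Midtown: North Co. compares 6, 6, 4, 14 and picks Loc4; South Co. would get 9.
- Downtown: North Co. compares 9, 8, 5, 8 and picks Loc1; South Co. would get 14.
South Co.'s induced payoffs are 12, 9, 14, so South Co. commits to Downtown. Subgame-perfect outcome: (Loc1, Downtown) with payoffs (9, 14).
For the simultaneous game, intersect best replies.
North Co.'s best replies: Uptown→Loc3; Midtown→Loc4; Downtown→Loc1.
South Co.'s best replies: Loc1→Midtown; Loc2→Uptown; Loc3→Uptown; Loc4→Downtown.
The unique mutual best reply is (Loc3, Uptown), giving (15, 12).
Sequential outcome (Loc1, Downtown) differs from the Nash profile (Loc3, Uptown).

no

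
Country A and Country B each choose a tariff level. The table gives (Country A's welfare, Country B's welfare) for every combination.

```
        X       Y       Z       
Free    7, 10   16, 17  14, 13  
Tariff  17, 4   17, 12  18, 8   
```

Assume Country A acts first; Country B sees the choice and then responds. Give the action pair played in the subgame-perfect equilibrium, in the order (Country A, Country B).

(Tariff, Y)

Solve by backward induction (Country A leads).
- Free: Country B compares 10, 17, 13 and picks Y; Country A would get 16.
- Tariff: Country B compares 4, 12, 8 and picks Y; Country A would get 17.
Country A's induced payoffs are 16, 17, so Country A commits to Tariff. Subgame-perfect outcome: (Tariff, Y) with payoffs (17, 12).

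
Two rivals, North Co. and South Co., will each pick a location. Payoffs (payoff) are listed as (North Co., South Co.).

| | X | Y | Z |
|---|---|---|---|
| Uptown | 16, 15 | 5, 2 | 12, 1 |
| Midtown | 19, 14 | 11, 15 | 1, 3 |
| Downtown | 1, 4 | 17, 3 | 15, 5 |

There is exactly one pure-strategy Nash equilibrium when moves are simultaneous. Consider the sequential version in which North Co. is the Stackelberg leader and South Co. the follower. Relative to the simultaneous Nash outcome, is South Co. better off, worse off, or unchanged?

better off

Work backward from South Co.'s decision.
- Uptown: BR = X, leader payoff 16.
- Midtown: BR = Y, leader payoff 11.
- Downtown: BR = Z, leader payoff 15.
Among 16, 11, 15, the best is 16 at Uptown. Subgame-perfect outcome: (Uptown, X) with payoffs (16, 15).
For the simultaneous game, intersect best replies.
North Co.'s best replies: X→Midtown; Y→Downtown; Z→Downtown.
South Co.'s best replies: Uptown→X; Midtown→Y; Downtown→Z.
The unique mutual best reply is (Downtown, Z), giving (15, 5).
South Co. earns 15 sequentially versus 5 at the Nash outcome: better off.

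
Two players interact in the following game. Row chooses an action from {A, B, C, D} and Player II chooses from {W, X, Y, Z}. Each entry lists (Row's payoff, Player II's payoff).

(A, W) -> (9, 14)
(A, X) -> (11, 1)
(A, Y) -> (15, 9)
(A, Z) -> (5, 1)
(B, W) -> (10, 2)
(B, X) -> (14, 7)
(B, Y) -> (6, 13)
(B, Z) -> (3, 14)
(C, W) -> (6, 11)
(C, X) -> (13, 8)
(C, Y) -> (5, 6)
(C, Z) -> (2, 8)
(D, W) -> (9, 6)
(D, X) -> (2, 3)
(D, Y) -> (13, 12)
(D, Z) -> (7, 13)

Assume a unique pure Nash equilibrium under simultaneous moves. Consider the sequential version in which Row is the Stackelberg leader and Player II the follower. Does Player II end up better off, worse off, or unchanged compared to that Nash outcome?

Backward induction with Row moving first.
- A: BR = W, leader payoff 9.
- B: BR = Z, leader payoff 3.
- C: BR = W, leader payoff 6.
- D: BR = Z, leader payoff 7.
Among 9, 3, 6, 7, the best is 9 at A. Subgame-perfect outcome: (A, W) with payoffs (9, 14).
Now find the simultaneous Nash equilibrium.
Row's best replies: W→B; X→B; Y→A; Z→D.
Player II's best replies: A→W; B→Z; C→W; D→Z.
Only (D, Z) has each player best-responding; Nash payoffs (7, 13).
Player II earns 14 sequentially versus 13 at the Nash outcome: better off.

better off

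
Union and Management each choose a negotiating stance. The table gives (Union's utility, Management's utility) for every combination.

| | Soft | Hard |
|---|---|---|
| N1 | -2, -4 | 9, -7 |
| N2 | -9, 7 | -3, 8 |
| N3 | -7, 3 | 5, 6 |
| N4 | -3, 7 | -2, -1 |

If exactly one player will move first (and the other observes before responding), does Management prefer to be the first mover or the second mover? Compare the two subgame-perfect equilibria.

If Union leads: Management's best replies are N1→Soft, N2→Hard, N3→Hard, N4→Soft; Union's induced payoffs -2, -3, 5, -3; outcome (N3, Hard), payoffs (5, 6).
If Management leads: Union's best replies are Soft→N1, Hard→N1; Management's induced payoffs -4, -7; outcome (N1, Soft), payoffs (-2, -4).
Management gets -4 moving first and 6 moving second, so Management prefers to move second.

second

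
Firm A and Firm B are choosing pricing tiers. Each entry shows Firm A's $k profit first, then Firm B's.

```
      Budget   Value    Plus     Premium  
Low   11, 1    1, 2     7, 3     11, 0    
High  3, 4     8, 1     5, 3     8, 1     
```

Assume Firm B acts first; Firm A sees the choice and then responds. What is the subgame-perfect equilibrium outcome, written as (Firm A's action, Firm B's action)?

Solve by backward induction (Firm B leads).
- Budget: BR = Low, leader payoff 1.
- Value: BR = High, leader payoff 1.
- Plus: BR = Low, leader payoff 3.
- Premium: BR = Low, leader payoff 0.
Firm B's induced payoffs are 1, 1, 3, 0, so Firm B commits to Plus. Subgame-perfect outcome: (Low, Plus) with payoffs (7, 3).

(Low, Plus)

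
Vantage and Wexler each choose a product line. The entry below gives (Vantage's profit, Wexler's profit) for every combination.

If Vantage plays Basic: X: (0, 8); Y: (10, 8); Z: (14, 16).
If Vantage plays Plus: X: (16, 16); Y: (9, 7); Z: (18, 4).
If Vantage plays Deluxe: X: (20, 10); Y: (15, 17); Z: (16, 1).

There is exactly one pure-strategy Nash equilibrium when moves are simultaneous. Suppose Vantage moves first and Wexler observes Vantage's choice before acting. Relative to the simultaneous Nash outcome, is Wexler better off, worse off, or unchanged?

worse off

Work backward from Wexler's decision.
- Basic: Wexler compares 8, 8, 16 and picks Z; Vantage would get 14.
- Plus: Wexler compares 16, 7, 4 and picks X; Vantage would get 16.
- Deluxe: Wexler compares 10, 17, 1 and picks Y; Vantage would get 15.
Maximizing over 14, 16, 15, Vantage chooses Plus. Subgame-perfect outcome: (Plus, X) with payoffs (16, 16).
Now find the simultaneous Nash equilibrium.
Vantage's best replies: X→Deluxe; Y→Deluxe; Z→Plus.
Wexler's best replies: Basic→Z; Plus→X; Deluxe→Y.
The unique mutual best reply is (Deluxe, Y), giving (15, 17).
Wexler earns 16 sequentially versus 17 at the Nash outcome: worse off.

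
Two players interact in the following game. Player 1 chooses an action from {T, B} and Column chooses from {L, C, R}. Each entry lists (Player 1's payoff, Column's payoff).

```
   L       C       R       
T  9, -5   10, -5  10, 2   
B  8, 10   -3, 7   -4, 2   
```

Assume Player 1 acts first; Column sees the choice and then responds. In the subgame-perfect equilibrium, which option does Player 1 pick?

Column best-responds to each possible Player 1 move:
- T → Column plays R (best of -5, -5, 2); Player 1 gets 10.
- B → Column plays L (best of 10, 7, 2); Player 1 gets 8.
Maximizing over 10, 8, Player 1 chooses T. Subgame-perfect outcome: (T, R) with payoffs (10, 2).

T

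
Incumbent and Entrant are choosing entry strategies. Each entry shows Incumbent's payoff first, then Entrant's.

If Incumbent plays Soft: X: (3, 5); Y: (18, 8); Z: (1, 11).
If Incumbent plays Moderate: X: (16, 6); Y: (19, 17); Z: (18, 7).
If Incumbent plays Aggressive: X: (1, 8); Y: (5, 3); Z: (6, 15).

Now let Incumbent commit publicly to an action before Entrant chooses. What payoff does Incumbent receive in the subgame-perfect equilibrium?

19

Work backward from Entrant's decision.
- Soft → Entrant plays Z (best of 5, 8, 11); Incumbent gets 1.
- Moderate → Entrant plays Y (best of 6, 17, 7); Incumbent gets 19.
- Aggressive → Entrant plays Z (best of 8, 3, 15); Incumbent gets 6.
Maximizing over 1, 19, 6, Incumbent chooses Moderate. Subgame-perfect outcome: (Moderate, Y) with payoffs (19, 17).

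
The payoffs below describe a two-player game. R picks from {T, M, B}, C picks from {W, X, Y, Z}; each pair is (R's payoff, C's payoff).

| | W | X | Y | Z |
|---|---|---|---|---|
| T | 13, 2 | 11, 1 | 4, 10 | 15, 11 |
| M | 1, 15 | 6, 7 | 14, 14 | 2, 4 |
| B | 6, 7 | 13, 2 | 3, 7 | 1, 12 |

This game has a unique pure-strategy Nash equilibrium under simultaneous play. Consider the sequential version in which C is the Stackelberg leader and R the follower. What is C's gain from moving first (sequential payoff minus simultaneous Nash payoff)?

3

Work backward from R's decision.
- W: R compares 13, 1, 6 and picks T; C would get 2.
- X: R compares 11, 6, 13 and picks B; C would get 2.
- Y: R compares 4, 14, 3 and picks M; C would get 14.
- Z: R compares 15, 2, 1 and picks T; C would get 11.
Among 2, 2, 14, 11, the best is 14 at Y. Subgame-perfect outcome: (M, Y) with payoffs (14, 14).
Under simultaneous play:
R's best replies: W→T; X→B; Y→M; Z→T.
C's best replies: T→Z; M→W; B→Z.
The unique mutual best reply is (T, Z), giving (15, 11).
C's commitment gain: 14 − 11 = 3.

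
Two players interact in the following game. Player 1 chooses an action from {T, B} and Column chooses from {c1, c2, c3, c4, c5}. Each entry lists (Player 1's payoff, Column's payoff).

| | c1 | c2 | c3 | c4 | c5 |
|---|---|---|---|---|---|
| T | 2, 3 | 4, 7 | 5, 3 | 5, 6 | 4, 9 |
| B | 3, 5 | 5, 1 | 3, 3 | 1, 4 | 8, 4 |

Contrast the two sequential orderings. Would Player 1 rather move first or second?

If Player 1 leads: Column's best replies are T→c5, B→c1; Player 1's induced payoffs 4, 3; outcome (T, c5), payoffs (4, 9).
If Column leads: Player 1's best replies are c1→B, c2→B, c3→T, c4→T, c5→B; Column's induced payoffs 5, 1, 3, 6, 4; outcome (T, c4), payoffs (5, 6).
Player 1 gets 4 moving first and 5 moving second, so Player 1 prefers to move second.

second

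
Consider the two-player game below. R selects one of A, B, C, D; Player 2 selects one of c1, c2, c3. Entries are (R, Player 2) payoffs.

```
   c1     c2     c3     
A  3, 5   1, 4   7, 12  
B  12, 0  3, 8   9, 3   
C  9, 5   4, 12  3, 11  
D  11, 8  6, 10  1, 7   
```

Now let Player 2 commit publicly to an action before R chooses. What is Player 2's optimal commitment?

c2

Solve by backward induction (Player 2 leads).
- c1: R compares 3, 12, 9, 11 and picks B; Player 2 would get 0.
- c2: R compares 1, 3, 4, 6 and picks D; Player 2 would get 10.
- c3: R compares 7, 9, 3, 1 and picks B; Player 2 would get 3.
Among 0, 10, 3, the best is 10 at c2. Subgame-perfect outcome: (D, c2) with payoffs (6, 10).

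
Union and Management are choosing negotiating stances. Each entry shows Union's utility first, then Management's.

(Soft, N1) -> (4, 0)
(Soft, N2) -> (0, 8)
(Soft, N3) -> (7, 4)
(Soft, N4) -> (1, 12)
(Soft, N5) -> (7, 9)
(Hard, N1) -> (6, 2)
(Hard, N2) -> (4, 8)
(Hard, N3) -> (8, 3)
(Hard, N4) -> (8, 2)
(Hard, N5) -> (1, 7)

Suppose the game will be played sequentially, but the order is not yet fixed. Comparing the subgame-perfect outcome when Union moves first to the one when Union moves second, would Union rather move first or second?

second

If Union leads: Management's best replies are Soft→N4, Hard→N2; Union's induced payoffs 1, 4; outcome (Hard, N2), payoffs (4, 8).
If Management leads: Union's best replies are N1→Hard, N2→Hard, N3→Hard, N4→Hard, N5→Soft; Management's induced payoffs 2, 8, 3, 2, 9; outcome (Soft, N5), payoffs (7, 9).
Union gets 4 moving first and 7 moving second, so Union prefers to move second.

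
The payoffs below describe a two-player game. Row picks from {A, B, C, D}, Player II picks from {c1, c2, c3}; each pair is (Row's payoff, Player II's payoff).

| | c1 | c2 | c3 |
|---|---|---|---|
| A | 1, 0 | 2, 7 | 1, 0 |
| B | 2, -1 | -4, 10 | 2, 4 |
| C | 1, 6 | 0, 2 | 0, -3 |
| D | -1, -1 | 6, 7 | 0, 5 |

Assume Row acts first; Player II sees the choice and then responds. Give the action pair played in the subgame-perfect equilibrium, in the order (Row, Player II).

Player II best-responds to each possible Row move:
- A: Player II compares 0, 7, 0 and picks c2; Row would get 2.
- B: Player II compares -1, 10, 4 and picks c2; Row would get -4.
- C: Player II compares 6, 2, -3 and picks c1; Row would get 1.
- D: Player II compares -1, 7, 5 and picks c2; Row would get 6.
Maximizing over 2, -4, 1, 6, Row chooses D. Subgame-perfect outcome: (D, c2) with payoffs (6, 7).

(D, c2)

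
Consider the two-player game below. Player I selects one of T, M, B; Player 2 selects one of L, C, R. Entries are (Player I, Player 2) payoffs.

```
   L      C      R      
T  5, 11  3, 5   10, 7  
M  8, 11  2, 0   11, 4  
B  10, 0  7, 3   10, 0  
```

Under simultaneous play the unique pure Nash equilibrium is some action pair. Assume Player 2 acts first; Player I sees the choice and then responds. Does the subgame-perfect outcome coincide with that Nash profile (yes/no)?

no

Backward induction with Player 2 moving first.
- L: Player I compares 5, 8, 10 and picks B; Player 2 would get 0.
- C: Player I compares 3, 2, 7 and picks B; Player 2 would get 3.
- R: Player I compares 10, 11, 10 and picks M; Player 2 would get 4.
Maximizing over 0, 3, 4, Player 2 chooses R. Subgame-perfect outcome: (M, R) with payoffs (11, 4).
Under simultaneous play:
Player I's best replies: L→B; C→B; R→M.
Player 2's best replies: T→L; M→L; B→C.
Only (B, C) has each player best-responding; Nash payoffs (7, 3).
Sequential outcome (M, R) differs from the Nash profile (B, C).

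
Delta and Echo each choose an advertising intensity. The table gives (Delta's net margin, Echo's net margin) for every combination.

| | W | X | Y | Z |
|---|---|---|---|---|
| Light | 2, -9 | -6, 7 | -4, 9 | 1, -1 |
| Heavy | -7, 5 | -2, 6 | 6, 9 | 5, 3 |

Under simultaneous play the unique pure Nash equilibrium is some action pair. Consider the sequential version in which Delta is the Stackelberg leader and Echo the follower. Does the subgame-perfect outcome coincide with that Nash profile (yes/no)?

Echo best-responds to each possible Delta move:
- Light: BR = Y, leader payoff -4.
- Heavy: BR = Y, leader payoff 6.
Among -4, 6, the best is 6 at Heavy. Subgame-perfect outcome: (Heavy, Y) with payoffs (6, 9).
Under simultaneous play:
Delta's best replies: W→Light; X→Heavy; Y→Heavy; Z→Heavy.
Echo's best replies: Light→Y; Heavy→Y.
Only (Heavy, Y) has each player best-responding; Nash payoffs (6, 9).
Sequential outcome (Heavy, Y) coincides with the Nash profile (Heavy, Y).

yes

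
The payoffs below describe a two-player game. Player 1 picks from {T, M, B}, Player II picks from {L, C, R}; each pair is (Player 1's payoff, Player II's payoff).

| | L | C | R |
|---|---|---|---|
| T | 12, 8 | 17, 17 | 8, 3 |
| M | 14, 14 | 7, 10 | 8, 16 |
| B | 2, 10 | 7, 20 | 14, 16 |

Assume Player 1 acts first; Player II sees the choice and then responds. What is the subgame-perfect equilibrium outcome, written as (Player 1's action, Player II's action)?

(T, C)

Solve by backward induction (Player 1 leads).
- T → Player II plays C (best of 8, 17, 3); Player 1 gets 17.
- M → Player II plays R (best of 14, 10, 16); Player 1 gets 8.
- B → Player II plays C (best of 10, 20, 16); Player 1 gets 7.
Player 1's induced payoffs are 17, 8, 7, so Player 1 commits to T. Subgame-perfect outcome: (T, C) with payoffs (17, 17).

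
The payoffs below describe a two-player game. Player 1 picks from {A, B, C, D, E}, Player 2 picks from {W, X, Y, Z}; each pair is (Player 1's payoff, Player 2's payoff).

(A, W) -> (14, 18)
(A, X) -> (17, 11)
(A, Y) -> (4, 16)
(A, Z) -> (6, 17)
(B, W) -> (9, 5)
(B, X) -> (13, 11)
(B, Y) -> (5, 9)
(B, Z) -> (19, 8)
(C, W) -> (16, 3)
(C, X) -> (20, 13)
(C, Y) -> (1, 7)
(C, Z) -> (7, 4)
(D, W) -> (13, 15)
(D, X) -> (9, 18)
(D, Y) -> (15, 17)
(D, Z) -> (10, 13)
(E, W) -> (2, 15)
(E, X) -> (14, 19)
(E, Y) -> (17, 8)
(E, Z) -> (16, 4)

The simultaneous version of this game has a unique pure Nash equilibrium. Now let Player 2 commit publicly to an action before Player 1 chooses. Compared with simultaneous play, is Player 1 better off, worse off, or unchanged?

Work backward from Player 1's decision.
- W → Player 1 plays C (best of 14, 9, 16, 13, 2); Player 2 gets 3.
- X → Player 1 plays C (best of 17, 13, 20, 9, 14); Player 2 gets 13.
- Y → Player 1 plays E (best of 4, 5, 1, 15, 17); Player 2 gets 8.
- Z → Player 1 plays B (best of 6, 19, 7, 10, 16); Player 2 gets 8.
Among 3, 13, 8, 8, the best is 13 at X. Subgame-perfect outcome: (C, X) with payoffs (20, 13).
Now find the simultaneous Nash equilibrium.
Player 1's best replies: W→C; X→C; Y→E; Z→B.
Player 2's best replies: A→W; B→X; C→X; D→X; E→X.
The unique mutual best reply is (C, X), giving (20, 13).
Player 1 earns 20 sequentially versus 20 at the Nash outcome: unchanged.

unchanged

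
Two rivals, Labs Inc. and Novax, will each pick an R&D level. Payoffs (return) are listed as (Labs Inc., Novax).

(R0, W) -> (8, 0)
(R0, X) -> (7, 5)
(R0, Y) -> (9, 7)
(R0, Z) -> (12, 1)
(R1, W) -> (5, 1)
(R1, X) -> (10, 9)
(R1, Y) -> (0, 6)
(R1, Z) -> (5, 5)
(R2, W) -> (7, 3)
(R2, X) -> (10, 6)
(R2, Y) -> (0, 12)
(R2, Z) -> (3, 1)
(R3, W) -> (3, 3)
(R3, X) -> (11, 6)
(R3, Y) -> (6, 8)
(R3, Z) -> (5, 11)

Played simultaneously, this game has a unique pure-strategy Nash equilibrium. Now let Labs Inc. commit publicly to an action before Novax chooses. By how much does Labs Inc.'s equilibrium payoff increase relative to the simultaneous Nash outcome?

Novax best-responds to each possible Labs Inc. move:
- R0 → Novax plays Y (best of 0, 5, 7, 1); Labs Inc. gets 9.
- R1 → Novax plays X (best of 1, 9, 6, 5); Labs Inc. gets 10.
- R2 → Novax plays Y (best of 3, 6, 12, 1); Labs Inc. gets 0.
- R3 → Novax plays Z (best of 3, 6, 8, 11); Labs Inc. gets 5.
Maximizing over 9, 10, 0, 5, Labs Inc. chooses R1. Subgame-perfect outcome: (R1, X) with payoffs (10, 9).
For the simultaneous game, intersect best replies.
Labs Inc.'s best replies: W→R0; X→R3; Y→R0; Z→R0.
Novax's best replies: R0→Y; R1→X; R2→Y; R3→Z.
The unique mutual best reply is (R0, Y), giving (9, 7).
Labs Inc.'s commitment gain: 10 − 9 = 1.

1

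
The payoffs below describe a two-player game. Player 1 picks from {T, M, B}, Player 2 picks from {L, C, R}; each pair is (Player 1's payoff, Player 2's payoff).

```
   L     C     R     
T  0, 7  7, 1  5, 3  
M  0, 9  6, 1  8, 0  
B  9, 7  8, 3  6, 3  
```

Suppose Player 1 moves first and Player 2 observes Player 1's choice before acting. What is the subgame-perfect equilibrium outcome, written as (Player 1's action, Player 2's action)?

Backward induction with Player 1 moving first.
- T: BR = L, leader payoff 0.
- M: BR = L, leader payoff 0.
- B: BR = L, leader payoff 9.
Among 0, 0, 9, the best is 9 at B. Subgame-perfect outcome: (B, L) with payoffs (9, 7).

(B, L)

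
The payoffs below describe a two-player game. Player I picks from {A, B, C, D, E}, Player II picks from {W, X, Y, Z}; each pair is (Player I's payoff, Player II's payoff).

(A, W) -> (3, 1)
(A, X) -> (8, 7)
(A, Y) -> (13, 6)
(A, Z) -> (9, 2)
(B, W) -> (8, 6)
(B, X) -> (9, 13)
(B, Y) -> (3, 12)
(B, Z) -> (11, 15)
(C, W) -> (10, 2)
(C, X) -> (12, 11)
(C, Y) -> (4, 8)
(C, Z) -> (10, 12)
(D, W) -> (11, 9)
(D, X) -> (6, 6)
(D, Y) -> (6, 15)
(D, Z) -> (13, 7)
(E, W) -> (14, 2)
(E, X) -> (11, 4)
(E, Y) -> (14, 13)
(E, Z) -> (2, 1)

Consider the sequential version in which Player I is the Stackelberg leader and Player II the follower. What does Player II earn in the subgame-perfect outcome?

13

Backward induction with Player I moving first.
- A: BR = X, leader payoff 8.
- B: BR = Z, leader payoff 11.
- C: BR = Z, leader payoff 10.
- D: BR = Y, leader payoff 6.
- E: BR = Y, leader payoff 14.
Among 8, 11, 10, 6, 14, the best is 14 at E. Subgame-perfect outcome: (E, Y) with payoffs (14, 13).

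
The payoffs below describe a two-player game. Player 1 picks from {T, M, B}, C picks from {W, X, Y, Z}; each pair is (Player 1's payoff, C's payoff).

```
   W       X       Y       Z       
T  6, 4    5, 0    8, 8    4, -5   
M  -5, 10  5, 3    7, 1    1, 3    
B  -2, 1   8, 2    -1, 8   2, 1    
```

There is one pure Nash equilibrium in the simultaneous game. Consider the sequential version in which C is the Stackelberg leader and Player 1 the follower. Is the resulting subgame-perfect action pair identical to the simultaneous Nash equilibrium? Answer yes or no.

yes

Solve by backward induction (C leads).
- W: Player 1 compares 6, -5, -2 and picks T; C would get 4.
- X: Player 1 compares 5, 5, 8 and picks B; C would get 2.
- Y: Player 1 compares 8, 7, -1 and picks T; C would get 8.
- Z: Player 1 compares 4, 1, 2 and picks T; C would get -5.
Maximizing over 4, 2, 8, -5, C chooses Y. Subgame-perfect outcome: (T, Y) with payoffs (8, 8).
Under simultaneous play:
Player 1's best replies: W→T; X→B; Y→T; Z→T.
C's best replies: T→Y; M→W; B→Y.
Only (T, Y) has each player best-responding; Nash payoffs (8, 8).
Sequential outcome (T, Y) coincides with the Nash profile (T, Y).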